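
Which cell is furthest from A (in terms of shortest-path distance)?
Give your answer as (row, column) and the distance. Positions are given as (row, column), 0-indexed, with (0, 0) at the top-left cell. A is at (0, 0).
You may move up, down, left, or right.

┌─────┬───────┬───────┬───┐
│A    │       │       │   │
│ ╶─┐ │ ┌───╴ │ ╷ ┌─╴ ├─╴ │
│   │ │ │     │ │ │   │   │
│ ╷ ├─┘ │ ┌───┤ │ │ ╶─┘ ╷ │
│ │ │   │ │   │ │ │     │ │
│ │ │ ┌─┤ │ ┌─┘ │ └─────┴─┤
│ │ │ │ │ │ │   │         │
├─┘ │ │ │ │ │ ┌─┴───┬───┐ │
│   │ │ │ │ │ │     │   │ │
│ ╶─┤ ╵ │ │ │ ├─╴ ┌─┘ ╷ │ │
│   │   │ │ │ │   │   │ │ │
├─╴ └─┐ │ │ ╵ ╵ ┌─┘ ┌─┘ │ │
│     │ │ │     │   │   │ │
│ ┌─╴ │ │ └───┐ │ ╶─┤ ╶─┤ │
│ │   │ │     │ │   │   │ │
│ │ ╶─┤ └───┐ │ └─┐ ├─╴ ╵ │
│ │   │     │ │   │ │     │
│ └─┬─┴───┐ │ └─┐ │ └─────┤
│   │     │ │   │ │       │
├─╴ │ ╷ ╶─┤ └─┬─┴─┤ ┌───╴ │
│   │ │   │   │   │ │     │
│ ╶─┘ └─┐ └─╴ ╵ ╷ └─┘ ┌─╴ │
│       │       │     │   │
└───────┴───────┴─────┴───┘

Computing BFS distances from A to all cells:
Furthest cell: (2, 6)
Distance: 82 steps

Path from A to the furthest cell:

┌─────┬───────┬───────┬───┐
│A    │       │↓ ↰    │   │
│ ╶─┐ │ ┌───╴ │ ╷ ┌─╴ ├─╴ │
│↳ ↓│ │ │     │↓│↑│   │   │
│ ╷ ├─┘ │ ┌───┤ │ │ ╶─┘ ╷ │
│ │↓│   │ │↱ B│↓│↑│     │ │
│ │ │ ┌─┤ │ ┌─┘ │ └─────┴─┤
│ │↓│ │ │ │↑│↓ ↲│↑ ← ← ← ↰│
├─┘ │ │ │ │ │ ┌─┴───┬───┐ │
│↓ ↲│ │ │ │↑│↓│     │↱ ↓│↑│
│ ╶─┤ ╵ │ │ │ ├─╴ ┌─┘ ╷ │ │
│↳ ↓│   │ │↑│↓│   │↱ ↑│↓│↑│
├─╴ └─┐ │ │ ╵ ╵ ┌─┘ ┌─┘ │ │
│↓ ↲  │ │ │↑ ↲  │↱ ↑│↓ ↲│↑│
│ ┌─╴ │ │ └───┐ │ ╶─┤ ╶─┤ │
│↓│   │ │     │ │↑ ↰│↳ ↓│↑│
│ │ ╶─┤ └───┐ │ └─┐ ├─╴ ╵ │
│↓│   │     │ │   │↑│  ↳ ↑│
│ └─┬─┴───┐ │ └─┐ │ └─────┤
│↳ ↓│↱ ↓  │ │   │ │↑ ← ← ↰│
├─╴ │ ╷ ╶─┤ └─┬─┴─┤ ┌───╴ │
│↓ ↲│↑│↳ ↓│   │↱ ↓│ │↱ → ↑│
│ ╶─┘ └─┐ └─╴ ╵ ╷ └─┘ ┌─╴ │
│↳ → ↑  │↳ → → ↑│↳ → ↑│   │
└───────┴───────┴─────┴───┘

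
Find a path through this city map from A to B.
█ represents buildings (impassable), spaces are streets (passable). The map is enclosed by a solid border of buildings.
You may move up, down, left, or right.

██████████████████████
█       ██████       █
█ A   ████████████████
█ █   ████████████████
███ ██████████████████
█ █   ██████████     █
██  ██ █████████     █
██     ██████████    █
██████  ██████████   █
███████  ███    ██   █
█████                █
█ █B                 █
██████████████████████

Finding the shortest path from A to B:
Movement: cardinal only
Path length: 18 steps
Directions: right → down → down → down → down → down → right → right → right → down → right → down → down → down → left → left → left → left

Solution:

██████████████████████
█       ██████       █
█ A↓  ████████████████
█ █↓  ████████████████
███↓██████████████████
█ █↓  ██████████     █
██ ↓██ █████████     █
██ ↳→→↓██████████    █
██████↳↓██████████   █
███████↓ ███    ██   █
█████  ↓             █
█ █B←←←↲             █
██████████████████████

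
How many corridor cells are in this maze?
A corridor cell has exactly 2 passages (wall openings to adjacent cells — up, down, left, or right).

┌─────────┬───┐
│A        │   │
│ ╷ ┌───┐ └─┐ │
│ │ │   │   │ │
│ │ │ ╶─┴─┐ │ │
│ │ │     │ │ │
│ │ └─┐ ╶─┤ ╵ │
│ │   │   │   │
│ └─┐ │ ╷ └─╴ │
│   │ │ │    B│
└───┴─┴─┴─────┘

Counting cells with exactly 2 passages:
Total corridor cells: 25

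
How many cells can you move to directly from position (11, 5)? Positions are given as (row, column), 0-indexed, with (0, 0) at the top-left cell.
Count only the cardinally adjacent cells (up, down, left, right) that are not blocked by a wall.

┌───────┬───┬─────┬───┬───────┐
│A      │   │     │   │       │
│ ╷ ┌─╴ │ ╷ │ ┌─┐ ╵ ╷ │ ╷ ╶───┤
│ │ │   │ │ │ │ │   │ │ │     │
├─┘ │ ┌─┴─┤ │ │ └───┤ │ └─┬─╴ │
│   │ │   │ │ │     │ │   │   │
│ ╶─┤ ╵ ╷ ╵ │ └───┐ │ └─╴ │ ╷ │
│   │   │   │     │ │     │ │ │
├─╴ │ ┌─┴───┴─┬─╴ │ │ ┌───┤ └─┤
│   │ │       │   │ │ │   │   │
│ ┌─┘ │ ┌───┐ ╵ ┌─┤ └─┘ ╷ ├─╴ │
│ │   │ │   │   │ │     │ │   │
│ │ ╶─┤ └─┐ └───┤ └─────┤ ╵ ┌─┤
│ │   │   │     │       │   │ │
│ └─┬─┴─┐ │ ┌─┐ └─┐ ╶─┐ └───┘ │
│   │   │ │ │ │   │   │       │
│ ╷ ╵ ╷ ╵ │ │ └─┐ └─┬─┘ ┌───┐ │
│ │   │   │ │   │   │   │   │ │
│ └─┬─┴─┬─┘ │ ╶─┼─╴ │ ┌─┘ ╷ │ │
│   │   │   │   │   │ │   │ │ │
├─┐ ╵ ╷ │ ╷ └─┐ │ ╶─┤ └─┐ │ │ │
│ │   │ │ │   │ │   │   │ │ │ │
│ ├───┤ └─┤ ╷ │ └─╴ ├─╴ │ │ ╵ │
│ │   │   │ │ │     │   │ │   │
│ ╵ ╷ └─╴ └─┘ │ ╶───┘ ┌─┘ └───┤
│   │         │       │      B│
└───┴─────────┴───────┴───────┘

Checking passable neighbors of (11, 5):
Neighbors: (10, 5)
Count: 1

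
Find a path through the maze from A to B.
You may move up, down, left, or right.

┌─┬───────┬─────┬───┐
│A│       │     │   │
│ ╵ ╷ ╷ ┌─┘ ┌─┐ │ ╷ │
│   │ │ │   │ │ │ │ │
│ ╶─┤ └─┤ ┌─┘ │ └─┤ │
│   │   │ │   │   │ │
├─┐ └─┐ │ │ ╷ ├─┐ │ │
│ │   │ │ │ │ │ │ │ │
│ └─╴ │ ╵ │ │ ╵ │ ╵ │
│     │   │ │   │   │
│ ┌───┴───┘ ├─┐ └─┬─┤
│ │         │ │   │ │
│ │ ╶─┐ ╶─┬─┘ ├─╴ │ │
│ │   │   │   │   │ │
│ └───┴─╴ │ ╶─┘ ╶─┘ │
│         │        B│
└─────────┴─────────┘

Finding the shortest path through the maze:
Path length: 34 steps
Directions: down → down → right → down → right → down → left → left → down → down → down → right → right → right → right → up → left → up → right → right → up → up → up → right → down → down → right → down → right → down → left → down → right → right

Solution:

┌─┬───────┬─────┬───┐
│A│       │     │   │
│ ╵ ╷ ╷ ┌─┘ ┌─┐ │ ╷ │
│↓  │ │ │   │ │ │ │ │
│ ╶─┤ └─┤ ┌─┘ │ └─┤ │
│↳ ↓│   │ │↱ ↓│   │ │
├─┐ └─┐ │ │ ╷ ├─┐ │ │
│ │↳ ↓│ │ │↑│↓│ │ │ │
│ └─╴ │ ╵ │ │ ╵ │ ╵ │
│↓ ← ↲│   │↑│↳ ↓│   │
│ ┌───┴───┘ ├─┐ └─┬─┤
│↓│    ↱ → ↑│ │↳ ↓│ │
│ │ ╶─┐ ╶─┬─┘ ├─╴ │ │
│↓│   │↑ ↰│   │↓ ↲│ │
│ └───┴─╴ │ ╶─┘ ╶─┘ │
│↳ → → → ↑│    ↳ → B│
└─────────┴─────────┘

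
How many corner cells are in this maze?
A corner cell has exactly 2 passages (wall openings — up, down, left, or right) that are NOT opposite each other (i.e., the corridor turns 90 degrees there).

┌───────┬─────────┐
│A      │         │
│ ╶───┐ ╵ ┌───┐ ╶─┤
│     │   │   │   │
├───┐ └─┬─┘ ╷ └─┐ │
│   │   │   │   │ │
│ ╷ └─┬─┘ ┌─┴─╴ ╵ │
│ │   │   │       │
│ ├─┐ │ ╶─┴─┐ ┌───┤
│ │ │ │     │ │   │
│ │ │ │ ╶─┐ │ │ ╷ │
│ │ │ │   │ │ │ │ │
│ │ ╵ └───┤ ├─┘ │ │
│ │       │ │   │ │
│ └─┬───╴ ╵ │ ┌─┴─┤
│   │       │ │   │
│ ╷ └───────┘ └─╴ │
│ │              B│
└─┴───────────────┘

Counting corner cells (2 non-opposite passages):
Total corners: 36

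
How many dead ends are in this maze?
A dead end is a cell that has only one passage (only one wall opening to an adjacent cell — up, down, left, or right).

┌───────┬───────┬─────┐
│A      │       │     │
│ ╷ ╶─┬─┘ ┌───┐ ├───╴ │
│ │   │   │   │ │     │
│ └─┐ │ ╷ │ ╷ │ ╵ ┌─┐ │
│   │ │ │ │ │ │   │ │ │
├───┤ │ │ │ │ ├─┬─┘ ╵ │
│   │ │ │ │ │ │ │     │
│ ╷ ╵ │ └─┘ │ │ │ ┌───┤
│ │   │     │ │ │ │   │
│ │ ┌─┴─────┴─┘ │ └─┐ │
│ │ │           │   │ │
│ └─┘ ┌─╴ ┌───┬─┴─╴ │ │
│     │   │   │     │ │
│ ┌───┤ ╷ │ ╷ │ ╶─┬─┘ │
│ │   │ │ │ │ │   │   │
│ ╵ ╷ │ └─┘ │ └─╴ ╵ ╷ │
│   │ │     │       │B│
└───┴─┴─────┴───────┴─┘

Checking each cell for number of passages:

Dead ends found at positions:
  (0, 3)
  (0, 8)
  (2, 1)
  (2, 9)
  (3, 4)
  (3, 7)
  (4, 6)
  (4, 9)
  (5, 1)
  (7, 4)
  (8, 2)
  (8, 10)
Total dead ends: 12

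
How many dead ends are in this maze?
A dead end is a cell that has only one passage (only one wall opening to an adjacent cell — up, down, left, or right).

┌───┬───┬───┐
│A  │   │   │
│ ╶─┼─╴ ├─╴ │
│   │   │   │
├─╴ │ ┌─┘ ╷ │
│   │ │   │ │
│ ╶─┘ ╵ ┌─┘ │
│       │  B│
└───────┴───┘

Checking each cell for number of passages:

Dead ends found at positions:
  (0, 1)
  (0, 2)
  (0, 4)
  (3, 4)
Total dead ends: 4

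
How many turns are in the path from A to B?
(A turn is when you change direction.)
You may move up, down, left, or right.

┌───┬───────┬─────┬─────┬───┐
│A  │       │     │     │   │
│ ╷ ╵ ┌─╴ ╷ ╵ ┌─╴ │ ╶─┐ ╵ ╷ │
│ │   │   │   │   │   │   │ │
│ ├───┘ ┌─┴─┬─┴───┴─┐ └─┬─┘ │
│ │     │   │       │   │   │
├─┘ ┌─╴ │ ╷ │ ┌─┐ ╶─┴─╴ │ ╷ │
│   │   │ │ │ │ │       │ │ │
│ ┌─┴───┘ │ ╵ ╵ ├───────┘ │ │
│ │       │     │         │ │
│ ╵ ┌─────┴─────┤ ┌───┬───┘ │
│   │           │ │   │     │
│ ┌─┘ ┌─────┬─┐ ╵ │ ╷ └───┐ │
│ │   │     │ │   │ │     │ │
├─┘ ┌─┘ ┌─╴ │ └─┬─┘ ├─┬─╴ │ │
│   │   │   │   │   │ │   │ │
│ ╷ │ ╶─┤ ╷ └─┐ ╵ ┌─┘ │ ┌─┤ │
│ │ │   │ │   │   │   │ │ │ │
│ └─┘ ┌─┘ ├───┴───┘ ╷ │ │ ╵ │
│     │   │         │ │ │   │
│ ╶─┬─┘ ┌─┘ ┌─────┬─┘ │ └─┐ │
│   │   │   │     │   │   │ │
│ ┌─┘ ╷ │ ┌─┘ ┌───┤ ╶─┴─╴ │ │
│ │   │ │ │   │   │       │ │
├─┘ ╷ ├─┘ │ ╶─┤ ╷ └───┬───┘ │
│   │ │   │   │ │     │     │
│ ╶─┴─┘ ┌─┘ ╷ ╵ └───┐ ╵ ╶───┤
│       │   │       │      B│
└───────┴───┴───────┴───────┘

Directions: right, down, right, up, right, right, down, left, down, left, left, down, left, down, down, right, up, right, right, right, up, up, right, down, down, right, up, up, right, right, down, right, right, right, up, left, up, left, up, right, right, down, right, up, right, down, down, down, down, down, down, down, down, down, down, down, down, left, left, down, right, right
Number of turns: 36

Solution:

┌───┬───────┬─────┬─────┬───┐
│A ↓│↱ → ↓  │     │↱ → ↓│↱ ↓│
│ ╷ ╵ ┌─╴ ╷ ╵ ┌─╴ │ ╶─┐ ╵ ╷ │
│ │↳ ↑│↓ ↲│   │   │↑ ↰│↳ ↑│↓│
│ ├───┘ ┌─┴─┬─┴───┴─┐ └─┬─┘ │
│ │↓ ← ↲│↱ ↓│↱ → ↓  │↑ ↰│  ↓│
├─┘ ┌─╴ │ ╷ │ ┌─┐ ╶─┴─╴ │ ╷ │
│↓ ↲│   │↑│↓│↑│ │↳ → → ↑│ │↓│
│ ┌─┴───┘ │ ╵ ╵ ├───────┘ │ │
│↓│↱ → → ↑│↳ ↑  │         │↓│
│ ╵ ┌─────┴─────┤ ┌───┬───┘ │
│↳ ↑│           │ │   │    ↓│
│ ┌─┘ ┌─────┬─┐ ╵ │ ╷ └───┐ │
│ │   │     │ │   │ │     │↓│
├─┘ ┌─┘ ┌─╴ │ └─┬─┘ ├─┬─╴ │ │
│   │   │   │   │   │ │   │↓│
│ ╷ │ ╶─┤ ╷ └─┐ ╵ ┌─┘ │ ┌─┤ │
│ │ │   │ │   │   │   │ │ │↓│
│ └─┘ ┌─┘ ├───┴───┘ ╷ │ │ ╵ │
│     │   │         │ │ │  ↓│
│ ╶─┬─┘ ┌─┘ ┌─────┬─┘ │ └─┐ │
│   │   │   │     │   │   │↓│
│ ┌─┘ ╷ │ ┌─┘ ┌───┤ ╶─┴─╴ │ │
│ │   │ │ │   │   │       │↓│
├─┘ ╷ ├─┘ │ ╶─┤ ╷ └───┬───┘ │
│   │ │   │   │ │     │↓ ← ↲│
│ ╶─┴─┘ ┌─┘ ╷ ╵ └───┐ ╵ ╶───┤
│       │   │       │  ↳ → B│
└───────┴───┴───────┴───────┘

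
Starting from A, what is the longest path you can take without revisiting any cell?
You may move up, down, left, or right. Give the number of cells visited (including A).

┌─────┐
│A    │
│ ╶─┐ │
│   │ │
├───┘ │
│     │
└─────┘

Finding longest simple path using DFS:
Start: (0, 0)
Longest path visits 7 cells
Path: A → right → right → down → down → left → left

Solution:

┌─────┐
│A → ↓│
│ ╶─┐ │
│   │↓│
├───┘ │
│B ← ↲│
└─────┘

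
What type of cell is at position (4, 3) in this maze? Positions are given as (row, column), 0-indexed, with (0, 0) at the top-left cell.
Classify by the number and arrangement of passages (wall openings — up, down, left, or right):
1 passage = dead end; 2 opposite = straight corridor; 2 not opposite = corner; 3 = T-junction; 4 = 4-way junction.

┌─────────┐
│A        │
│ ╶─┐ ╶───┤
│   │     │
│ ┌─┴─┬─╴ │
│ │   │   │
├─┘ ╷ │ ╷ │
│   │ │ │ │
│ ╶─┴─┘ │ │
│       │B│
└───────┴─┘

Checking cell at (4, 3):
Number of passages: 2
Cell type: corner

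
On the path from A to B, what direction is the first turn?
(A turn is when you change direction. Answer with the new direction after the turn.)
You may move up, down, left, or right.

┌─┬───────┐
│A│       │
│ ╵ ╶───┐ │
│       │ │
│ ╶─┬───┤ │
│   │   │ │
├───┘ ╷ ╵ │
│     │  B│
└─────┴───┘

Directions: down, right, up, right, right, right, down, down, down
First turn direction: right

Solution:

┌─┬───────┐
│A│↱ → → ↓│
│ ╵ ╶───┐ │
│↳ ↑    │↓│
│ ╶─┬───┤ │
│   │   │↓│
├───┘ ╷ ╵ │
│     │  B│
└─────┴───┘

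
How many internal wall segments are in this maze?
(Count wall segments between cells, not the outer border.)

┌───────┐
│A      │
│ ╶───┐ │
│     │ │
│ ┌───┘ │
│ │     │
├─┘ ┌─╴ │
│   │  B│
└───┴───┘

Counting internal wall segments:
Total internal walls: 9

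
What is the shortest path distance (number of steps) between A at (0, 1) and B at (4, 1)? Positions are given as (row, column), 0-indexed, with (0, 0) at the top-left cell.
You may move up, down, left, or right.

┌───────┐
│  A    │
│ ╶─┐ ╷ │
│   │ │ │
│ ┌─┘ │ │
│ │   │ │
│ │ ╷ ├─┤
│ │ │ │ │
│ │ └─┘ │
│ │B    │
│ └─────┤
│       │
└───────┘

Finding path from (0, 1) to (4, 1):
Path: (0,1) → (0,2) → (1,2) → (2,2) → (2,1) → (3,1) → (4,1)
Distance: 6 steps

Solution:

┌───────┐
│  A ↓  │
│ ╶─┐ ╷ │
│   │↓│ │
│ ┌─┘ │ │
│ │↓ ↲│ │
│ │ ╷ ├─┤
│ │↓│ │ │
│ │ └─┘ │
│ │B    │
│ └─────┤
│       │
└───────┘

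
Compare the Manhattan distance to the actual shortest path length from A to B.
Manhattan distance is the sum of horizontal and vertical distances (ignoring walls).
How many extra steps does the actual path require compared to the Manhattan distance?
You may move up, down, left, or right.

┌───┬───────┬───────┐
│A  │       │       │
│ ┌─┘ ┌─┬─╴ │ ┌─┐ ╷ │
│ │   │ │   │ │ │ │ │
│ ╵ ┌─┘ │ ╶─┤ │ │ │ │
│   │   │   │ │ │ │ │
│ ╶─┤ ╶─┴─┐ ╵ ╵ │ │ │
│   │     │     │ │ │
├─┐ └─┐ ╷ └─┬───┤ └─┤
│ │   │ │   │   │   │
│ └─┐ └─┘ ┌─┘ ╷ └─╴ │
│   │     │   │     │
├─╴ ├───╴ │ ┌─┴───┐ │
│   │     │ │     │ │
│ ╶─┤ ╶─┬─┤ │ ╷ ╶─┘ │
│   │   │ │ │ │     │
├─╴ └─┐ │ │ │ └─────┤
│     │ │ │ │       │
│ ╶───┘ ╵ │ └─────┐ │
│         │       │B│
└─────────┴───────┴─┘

Manhattan distance: |9 - 0| + |9 - 0| = 18
Actual path length: 38
Extra steps: 38 - 18 = 20

Solution:

┌───┬───────┬───────┐
│A  │↱ → → ↓│↱ → ↓  │
│ ┌─┘ ┌─┬─╴ │ ┌─┐ ╷ │
│↓│↱ ↑│ │↓ ↲│↑│ │↓│ │
│ ╵ ┌─┘ │ ╶─┤ │ │ │ │
│↳ ↑│   │↳ ↓│↑│ │↓│ │
│ ╶─┤ ╶─┴─┐ ╵ ╵ │ │ │
│   │     │↳ ↑  │↓│ │
├─┐ └─┐ ╷ └─┬───┤ └─┤
│ │   │ │   │   │↳ ↓│
│ └─┐ └─┘ ┌─┘ ╷ └─╴ │
│   │     │   │    ↓│
├─╴ ├───╴ │ ┌─┴───┐ │
│   │     │ │↓ ↰  │↓│
│ ╶─┤ ╶─┬─┤ │ ╷ ╶─┘ │
│   │   │ │ │↓│↑ ← ↲│
├─╴ └─┐ │ │ │ └─────┤
│     │ │ │ │↳ → → ↓│
│ ╶───┘ ╵ │ └─────┐ │
│         │       │B│
└─────────┴───────┴─┘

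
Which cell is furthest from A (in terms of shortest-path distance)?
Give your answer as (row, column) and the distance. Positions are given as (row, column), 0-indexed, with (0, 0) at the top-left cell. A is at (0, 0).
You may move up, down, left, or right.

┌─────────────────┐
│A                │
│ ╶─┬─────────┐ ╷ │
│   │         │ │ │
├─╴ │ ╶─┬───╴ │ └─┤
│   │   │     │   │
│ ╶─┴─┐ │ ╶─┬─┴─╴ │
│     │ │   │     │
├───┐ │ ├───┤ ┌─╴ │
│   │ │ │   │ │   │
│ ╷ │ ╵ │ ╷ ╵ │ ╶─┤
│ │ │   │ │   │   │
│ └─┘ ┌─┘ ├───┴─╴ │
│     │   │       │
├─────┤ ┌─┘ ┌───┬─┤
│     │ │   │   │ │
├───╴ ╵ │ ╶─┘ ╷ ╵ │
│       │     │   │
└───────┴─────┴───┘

Computing BFS distances from A to all cells:
Furthest cell: (7, 8)
Distance: 29 steps

Path from A to the furthest cell:

┌─────────────────┐
│A → → → → → → ↓  │
│ ╶─┬─────────┐ ╷ │
│   │         │↓│ │
├─╴ │ ╶─┬───╴ │ └─┤
│   │   │     │↳ ↓│
│ ╶─┴─┐ │ ╶─┬─┴─╴ │
│     │ │   │    ↓│
├───┐ │ ├───┤ ┌─╴ │
│   │ │ │   │ │↓ ↲│
│ ╷ │ ╵ │ ╷ ╵ │ ╶─┤
│ │ │   │ │   │↳ ↓│
│ └─┘ ┌─┘ ├───┴─╴ │
│     │   │↓ ← ← ↲│
├─────┤ ┌─┘ ┌───┬─┤
│     │ │↓ ↲│↱ ↓│B│
├───╴ ╵ │ ╶─┘ ╷ ╵ │
│       │↳ → ↑│↳ ↑│
└───────┴─────┴───┘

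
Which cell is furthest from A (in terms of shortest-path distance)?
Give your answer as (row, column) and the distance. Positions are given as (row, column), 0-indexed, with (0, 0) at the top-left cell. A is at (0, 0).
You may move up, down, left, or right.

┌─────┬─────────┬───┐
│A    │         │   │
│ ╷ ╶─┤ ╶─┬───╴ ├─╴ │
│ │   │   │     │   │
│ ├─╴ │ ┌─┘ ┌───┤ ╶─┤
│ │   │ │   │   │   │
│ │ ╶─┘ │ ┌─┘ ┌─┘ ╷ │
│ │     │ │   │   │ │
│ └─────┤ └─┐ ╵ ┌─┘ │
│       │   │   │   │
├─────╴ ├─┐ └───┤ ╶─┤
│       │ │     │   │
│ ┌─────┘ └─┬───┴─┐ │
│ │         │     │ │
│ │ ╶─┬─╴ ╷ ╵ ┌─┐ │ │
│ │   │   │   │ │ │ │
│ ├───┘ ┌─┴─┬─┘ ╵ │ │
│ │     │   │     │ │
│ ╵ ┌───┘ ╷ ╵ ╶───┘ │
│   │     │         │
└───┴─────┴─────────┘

Computing BFS distances from A to all cells:
Furthest cell: (2, 7)
Distance: 53 steps

Path from A to the furthest cell:

┌─────┬─────────┬───┐
│A    │         │   │
│ ╷ ╶─┤ ╶─┬───╴ ├─╴ │
│↓│   │   │     │   │
│ ├─╴ │ ┌─┘ ┌───┤ ╶─┤
│↓│   │ │   │↱ B│↓ ↰│
│ │ ╶─┘ │ ┌─┘ ┌─┘ ╷ │
│↓│     │ │  ↑│↓ ↲│↑│
│ └─────┤ └─┐ ╵ ┌─┘ │
│↳ → → ↓│   │↑ ↲│↱ ↑│
├─────╴ ├─┐ └───┤ ╶─┤
│↓ ← ← ↲│ │     │↑ ↰│
│ ┌─────┘ └─┬───┴─┐ │
│↓│      ↱ ↓│↱ → ↓│↑│
│ │ ╶─┬─╴ ╷ ╵ ┌─┐ │ │
│↓│   │↱ ↑│↳ ↑│ │↓│↑│
│ ├───┘ ┌─┴─┬─┘ ╵ │ │
│↓│↱ → ↑│   │↓ ← ↲│↑│
│ ╵ ┌───┘ ╷ ╵ ╶───┘ │
│↳ ↑│     │  ↳ → → ↑│
└───┴─────┴─────────┘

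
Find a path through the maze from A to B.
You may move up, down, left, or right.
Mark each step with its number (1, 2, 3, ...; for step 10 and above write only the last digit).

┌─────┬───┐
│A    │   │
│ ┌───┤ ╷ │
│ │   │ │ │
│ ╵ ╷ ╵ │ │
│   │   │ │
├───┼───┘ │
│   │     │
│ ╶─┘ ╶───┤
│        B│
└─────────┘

Finding the shortest path through the maze:
Path length: 18 steps
Directions: down → down → right → up → right → down → right → up → up → right → down → down → down → left → left → down → right → right

Solution:

┌─────┬───┐
│A    │9 0│
│ ┌───┤ ╷ │
│1│4 5│8│1│
│ ╵ ╷ ╵ │ │
│2 3│6 7│2│
├───┼───┘ │
│   │5 4 3│
│ ╶─┘ ╶───┤
│    6 7 B│
└─────────┘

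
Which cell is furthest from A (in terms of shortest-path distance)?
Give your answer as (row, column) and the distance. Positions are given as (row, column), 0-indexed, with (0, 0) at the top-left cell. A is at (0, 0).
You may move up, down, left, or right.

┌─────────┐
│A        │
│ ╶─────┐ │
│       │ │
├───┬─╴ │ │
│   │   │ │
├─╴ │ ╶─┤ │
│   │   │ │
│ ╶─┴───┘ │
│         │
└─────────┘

Computing BFS distances from A to all cells:
Furthest cell: (2, 0)
Distance: 16 steps

Path from A to the furthest cell:

┌─────────┐
│A → → → ↓│
│ ╶─────┐ │
│       │↓│
├───┬─╴ │ │
│B ↰│   │↓│
├─╴ │ ╶─┤ │
│↱ ↑│   │↓│
│ ╶─┴───┘ │
│↑ ← ← ← ↲│
└─────────┘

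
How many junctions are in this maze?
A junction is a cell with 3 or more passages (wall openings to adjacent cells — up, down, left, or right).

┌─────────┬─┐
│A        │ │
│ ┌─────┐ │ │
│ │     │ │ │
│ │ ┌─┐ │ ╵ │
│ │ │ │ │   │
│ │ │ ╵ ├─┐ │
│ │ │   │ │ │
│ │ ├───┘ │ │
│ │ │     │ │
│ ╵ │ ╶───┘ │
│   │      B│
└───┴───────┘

Checking each cell for number of passages:

Junctions found (3+ passages):
  (2, 5): 3 passages
Total junctions: 1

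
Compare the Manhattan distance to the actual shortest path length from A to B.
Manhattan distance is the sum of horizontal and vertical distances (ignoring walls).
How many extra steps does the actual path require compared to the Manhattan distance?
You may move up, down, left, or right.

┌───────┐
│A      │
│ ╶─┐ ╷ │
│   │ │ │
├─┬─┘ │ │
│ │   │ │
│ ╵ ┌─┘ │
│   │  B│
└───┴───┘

Manhattan distance: |3 - 0| + |3 - 0| = 6
Actual path length: 6
Extra steps: 6 - 6 = 0

Solution:

┌───────┐
│A → → ↓│
│ ╶─┐ ╷ │
│   │ │↓│
├─┬─┘ │ │
│ │   │↓│
│ ╵ ┌─┘ │
│   │  B│
└───┴───┘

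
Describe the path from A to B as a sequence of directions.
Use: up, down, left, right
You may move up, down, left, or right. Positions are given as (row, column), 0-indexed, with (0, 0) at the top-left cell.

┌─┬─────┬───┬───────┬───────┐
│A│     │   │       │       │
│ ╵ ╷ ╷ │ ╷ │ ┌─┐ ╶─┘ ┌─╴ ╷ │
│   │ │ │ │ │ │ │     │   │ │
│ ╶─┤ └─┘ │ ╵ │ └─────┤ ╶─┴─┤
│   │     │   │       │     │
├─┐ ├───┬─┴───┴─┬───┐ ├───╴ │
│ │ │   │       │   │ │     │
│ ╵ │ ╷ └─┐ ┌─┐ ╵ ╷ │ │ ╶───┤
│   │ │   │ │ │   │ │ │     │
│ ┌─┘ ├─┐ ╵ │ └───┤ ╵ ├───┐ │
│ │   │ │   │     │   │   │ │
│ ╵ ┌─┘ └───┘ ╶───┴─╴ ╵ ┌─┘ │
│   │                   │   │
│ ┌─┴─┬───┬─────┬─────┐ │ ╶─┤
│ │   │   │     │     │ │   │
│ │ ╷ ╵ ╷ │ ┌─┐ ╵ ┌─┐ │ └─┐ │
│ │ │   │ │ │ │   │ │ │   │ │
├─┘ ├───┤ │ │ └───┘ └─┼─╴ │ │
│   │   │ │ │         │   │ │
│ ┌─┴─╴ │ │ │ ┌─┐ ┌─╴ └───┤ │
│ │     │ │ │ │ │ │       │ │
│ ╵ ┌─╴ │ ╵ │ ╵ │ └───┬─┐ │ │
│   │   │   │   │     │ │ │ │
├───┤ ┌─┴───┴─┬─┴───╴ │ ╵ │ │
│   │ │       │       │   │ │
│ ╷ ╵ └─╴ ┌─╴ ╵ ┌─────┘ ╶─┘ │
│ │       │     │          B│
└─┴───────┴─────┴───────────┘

Finding the path and converting it to directions:
Path through cells: (0,0) → (1,0) → (1,1) → (0,1) → (0,2) → (1,2) → (2,2) → (2,3) → (2,4) → (1,4) → (0,4) → (0,5) → (1,5) → (2,5) → (2,6) → (1,6) → (0,6) → (0,7) → (0,8) → (1,8) → (1,9) → (1,10) → (0,10) → (0,11) → (0,12) → (1,12) → (1,11) → (2,11) → (2,12) → (2,13) → (3,13) → (3,12) → (3,11) → (4,11) → (4,12) → (4,13) → (5,13) → (6,13) → (6,12) → (7,12) → (7,13) → (8,13) → (9,13) → (10,13) → (11,13) → (12,13) → (13,13)
Directions: down, right, up, right, down, down, right, right, up, up, right, down, down, right, up, up, right, right, down, right, right, up, right, right, down, left, down, right, right, down, left, left, down, right, right, down, down, left, down, right, down, down, down, down, down, down

Solution:

┌─┬─────┬───┬───────┬───────┐
│A│↱ ↓  │↱ ↓│↱ → ↓  │↱ → ↓  │
│ ╵ ╷ ╷ │ ╷ │ ┌─┐ ╶─┘ ┌─╴ ╷ │
│↳ ↑│↓│ │↑│↓│↑│ │↳ → ↑│↓ ↲│ │
│ ╶─┤ └─┘ │ ╵ │ └─────┤ ╶─┴─┤
│   │↳ → ↑│↳ ↑│       │↳ → ↓│
├─┐ ├───┬─┴───┴─┬───┐ ├───╴ │
│ │ │   │       │   │ │↓ ← ↲│
│ ╵ │ ╷ └─┐ ┌─┐ ╵ ╷ │ │ ╶───┤
│   │ │   │ │ │   │ │ │↳ → ↓│
│ ┌─┘ ├─┐ ╵ │ └───┤ ╵ ├───┐ │
│ │   │ │   │     │   │   │↓│
│ ╵ ┌─┘ └───┘ ╶───┴─╴ ╵ ┌─┘ │
│   │                   │↓ ↲│
│ ┌─┴─┬───┬─────┬─────┐ │ ╶─┤
│ │   │   │     │     │ │↳ ↓│
│ │ ╷ ╵ ╷ │ ┌─┐ ╵ ┌─┐ │ └─┐ │
│ │ │   │ │ │ │   │ │ │   │↓│
├─┘ ├───┤ │ │ └───┘ └─┼─╴ │ │
│   │   │ │ │         │   │↓│
│ ┌─┴─╴ │ │ │ ┌─┐ ┌─╴ └───┤ │
│ │     │ │ │ │ │ │       │↓│
│ ╵ ┌─╴ │ ╵ │ ╵ │ └───┬─┐ │ │
│   │   │   │   │     │ │ │↓│
├───┤ ┌─┴───┴─┬─┴───╴ │ ╵ │ │
│   │ │       │       │   │↓│
│ ╷ ╵ └─╴ ┌─╴ ╵ ┌─────┘ ╶─┘ │
│ │       │     │          B│
└─┴───────┴─────┴───────────┘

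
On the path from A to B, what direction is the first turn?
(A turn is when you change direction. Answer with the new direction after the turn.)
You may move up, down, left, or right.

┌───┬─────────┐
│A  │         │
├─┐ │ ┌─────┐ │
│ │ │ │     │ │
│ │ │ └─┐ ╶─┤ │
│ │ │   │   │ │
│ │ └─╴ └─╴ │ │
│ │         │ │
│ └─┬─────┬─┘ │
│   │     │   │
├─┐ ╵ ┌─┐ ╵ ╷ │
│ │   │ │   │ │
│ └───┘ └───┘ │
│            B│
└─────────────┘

Directions: right, down, down, down, right, right, up, left, up, up, right, right, right, right, down, down, down, down, down, down
First turn direction: down

Solution:

┌───┬─────────┐
│A ↓│↱ → → → ↓│
├─┐ │ ┌─────┐ │
│ │↓│↑│     │↓│
│ │ │ └─┐ ╶─┤ │
│ │↓│↑ ↰│   │↓│
│ │ └─╴ └─╴ │ │
│ │↳ → ↑    │↓│
│ └─┬─────┬─┘ │
│   │     │  ↓│
├─┐ ╵ ┌─┐ ╵ ╷ │
│ │   │ │   │↓│
│ └───┘ └───┘ │
│            B│
└─────────────┘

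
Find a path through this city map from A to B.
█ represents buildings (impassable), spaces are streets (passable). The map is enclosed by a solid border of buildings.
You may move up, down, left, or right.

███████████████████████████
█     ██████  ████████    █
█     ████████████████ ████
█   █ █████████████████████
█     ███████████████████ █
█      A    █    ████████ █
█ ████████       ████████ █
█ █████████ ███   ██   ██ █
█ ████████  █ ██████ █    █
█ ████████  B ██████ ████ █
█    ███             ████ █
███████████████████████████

Finding the shortest path from A to B:
Movement: cardinal only
Path length: 9 steps
Directions: right → right → right → down → right → down → down → down → right

Solution:

███████████████████████████
█     ██████  ████████    █
█     ████████████████ ████
█   █ █████████████████████
█     ███████████████████ █
█      A→→↓ █    ████████ █
█ ████████↳↓     ████████ █
█ █████████↓███   ██   ██ █
█ ████████ ↓█ ██████ █    █
█ ████████ ↳B ██████ ████ █
█    ███             ████ █
███████████████████████████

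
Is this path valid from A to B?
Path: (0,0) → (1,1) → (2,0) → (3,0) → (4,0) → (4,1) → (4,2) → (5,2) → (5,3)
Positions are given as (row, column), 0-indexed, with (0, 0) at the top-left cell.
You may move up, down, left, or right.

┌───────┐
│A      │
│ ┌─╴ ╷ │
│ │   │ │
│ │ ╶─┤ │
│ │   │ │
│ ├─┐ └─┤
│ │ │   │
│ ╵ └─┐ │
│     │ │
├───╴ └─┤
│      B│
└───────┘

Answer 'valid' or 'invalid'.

Checking path validity:
Result: Invalid move at step 1: cannot move from (0, 0) to (1, 1).

invalid

Correct solution:

┌───────┐
│A      │
│ ┌─╴ ╷ │
│↓│   │ │
│ │ ╶─┤ │
│↓│   │ │
│ ├─┐ └─┤
│↓│ │   │
│ ╵ └─┐ │
│↳ → ↓│ │
├───╴ └─┤
│    ↳ B│
└───────┘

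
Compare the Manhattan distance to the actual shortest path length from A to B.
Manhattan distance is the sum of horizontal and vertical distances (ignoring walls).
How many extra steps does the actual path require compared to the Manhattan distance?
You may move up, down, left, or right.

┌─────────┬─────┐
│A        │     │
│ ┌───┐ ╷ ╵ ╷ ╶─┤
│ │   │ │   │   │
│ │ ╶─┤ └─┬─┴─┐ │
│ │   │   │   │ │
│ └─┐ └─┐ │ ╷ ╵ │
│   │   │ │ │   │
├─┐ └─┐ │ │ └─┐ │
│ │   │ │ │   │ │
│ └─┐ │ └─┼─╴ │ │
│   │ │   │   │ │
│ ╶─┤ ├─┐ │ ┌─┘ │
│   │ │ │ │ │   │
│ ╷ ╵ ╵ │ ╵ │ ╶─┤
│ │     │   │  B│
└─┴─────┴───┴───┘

Manhattan distance: |7 - 0| + |7 - 0| = 14
Actual path length: 18
Extra steps: 18 - 14 = 4

Solution:

┌─────────┬─────┐
│A → → → ↓│↱ ↓  │
│ ┌───┐ ╷ ╵ ╷ ╶─┤
│ │   │ │↳ ↑│↳ ↓│
│ │ ╶─┤ └─┬─┴─┐ │
│ │   │   │   │↓│
│ └─┐ └─┐ │ ╷ ╵ │
│   │   │ │ │  ↓│
├─┐ └─┐ │ │ └─┐ │
│ │   │ │ │   │↓│
│ └─┐ │ └─┼─╴ │ │
│   │ │   │   │↓│
│ ╶─┤ ├─┐ │ ┌─┘ │
│   │ │ │ │ │↓ ↲│
│ ╷ ╵ ╵ │ ╵ │ ╶─┤
│ │     │   │↳ B│
└─┴─────┴───┴───┘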